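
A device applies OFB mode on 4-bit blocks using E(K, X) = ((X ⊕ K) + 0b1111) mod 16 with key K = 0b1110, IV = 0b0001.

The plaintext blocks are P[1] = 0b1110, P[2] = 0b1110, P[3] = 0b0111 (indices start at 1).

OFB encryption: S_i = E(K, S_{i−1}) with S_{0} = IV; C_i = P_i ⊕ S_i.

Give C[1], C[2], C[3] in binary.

C[1] = 0b0000, C[2] = 0b0001, C[3] = 0b0111

C[1]: S = E(K, 0b0001) = 0b1110; 0b1110 ⊕ 0b1110 = 0b0000.
C[2]: S = E(K, 0b1110) = 0b1111; 0b1110 ⊕ 0b1111 = 0b0001.
C[3]: S = E(K, 0b1111) = 0b0000; 0b0111 ⊕ 0b0000 = 0b0111.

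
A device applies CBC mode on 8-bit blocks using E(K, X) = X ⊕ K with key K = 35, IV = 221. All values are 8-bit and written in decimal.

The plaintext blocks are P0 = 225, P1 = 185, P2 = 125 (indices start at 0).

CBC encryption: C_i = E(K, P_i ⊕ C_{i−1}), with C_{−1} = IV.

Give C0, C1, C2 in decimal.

C0 = 31, C1 = 133, C2 = 219

C0: P0 ⊕ 221 = 60; E(K, 60) = 31.
C1: P1 ⊕ 31 = 166; E(K, 166) = 133.
C2: P2 ⊕ 133 = 248; E(K, 248) = 219.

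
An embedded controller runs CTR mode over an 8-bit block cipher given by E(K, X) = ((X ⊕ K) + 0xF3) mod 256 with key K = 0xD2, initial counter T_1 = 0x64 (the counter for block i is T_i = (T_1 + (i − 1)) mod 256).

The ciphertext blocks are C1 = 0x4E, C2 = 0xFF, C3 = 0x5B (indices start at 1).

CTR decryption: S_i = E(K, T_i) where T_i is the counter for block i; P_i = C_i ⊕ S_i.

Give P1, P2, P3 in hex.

P1 = 0xE7, P2 = 0x55, P3 = 0xFC

P1: T = 0x64, S = E(K, T) = 0xA9; 0x4E ⊕ 0xA9 = 0xE7.
P2: T = 0x65, S = E(K, T) = 0xAA; 0xFF ⊕ 0xAA = 0x55.
P3: T = 0x66, S = E(K, T) = 0xA7; 0x5B ⊕ 0xA7 = 0xFC.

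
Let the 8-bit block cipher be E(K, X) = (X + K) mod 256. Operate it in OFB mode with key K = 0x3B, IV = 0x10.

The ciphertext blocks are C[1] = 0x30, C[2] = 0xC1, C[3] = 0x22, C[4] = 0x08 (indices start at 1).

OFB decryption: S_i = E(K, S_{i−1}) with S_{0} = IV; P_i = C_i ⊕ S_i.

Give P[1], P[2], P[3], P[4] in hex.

P[1]: S = E(K, 0x10) = 0x4B; 0x30 ⊕ 0x4B = 0x7B.
P[2]: S = E(K, 0x4B) = 0x86; 0xC1 ⊕ 0x86 = 0x47.
P[3]: S = E(K, 0x86) = 0xC1; 0x22 ⊕ 0xC1 = 0xE3.
P[4]: S = E(K, 0xC1) = 0xFC; 0x08 ⊕ 0xFC = 0xF4.

P[1] = 0x7B, P[2] = 0x47, P[3] = 0xE3, P[4] = 0xF4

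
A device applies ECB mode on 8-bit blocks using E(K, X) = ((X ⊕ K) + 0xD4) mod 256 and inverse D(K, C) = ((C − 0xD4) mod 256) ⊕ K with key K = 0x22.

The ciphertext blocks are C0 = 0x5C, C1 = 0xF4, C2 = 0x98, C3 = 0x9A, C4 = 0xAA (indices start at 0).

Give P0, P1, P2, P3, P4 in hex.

ECB decryption: P_i = D(K, C_i).
P0: D(K, 0x5C) = 0xAA.
P1: D(K, 0xF4) = 0x02.
P2: D(K, 0x98) = 0xE6.
P3: D(K, 0x9A) = 0xE4.
P4: D(K, 0xAA) = 0xF4.

P0 = 0xAA, P1 = 0x02, P2 = 0xE6, P3 = 0xE4, P4 = 0xF4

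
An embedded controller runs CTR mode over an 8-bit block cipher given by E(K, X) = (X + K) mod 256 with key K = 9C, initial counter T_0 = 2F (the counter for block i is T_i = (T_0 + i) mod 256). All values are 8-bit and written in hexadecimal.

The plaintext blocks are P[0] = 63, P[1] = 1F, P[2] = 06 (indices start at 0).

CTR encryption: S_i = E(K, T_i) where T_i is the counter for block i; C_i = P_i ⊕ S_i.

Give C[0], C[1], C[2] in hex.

C[0]: T = 2F, S = E(K, T) = CB; 63 ⊕ CB = A8.
C[1]: T = 30, S = E(K, T) = CC; 1F ⊕ CC = D3.
C[2]: T = 31, S = E(K, T) = CD; 06 ⊕ CD = CB.

C[0] = A8, C[1] = D3, C[2] = CB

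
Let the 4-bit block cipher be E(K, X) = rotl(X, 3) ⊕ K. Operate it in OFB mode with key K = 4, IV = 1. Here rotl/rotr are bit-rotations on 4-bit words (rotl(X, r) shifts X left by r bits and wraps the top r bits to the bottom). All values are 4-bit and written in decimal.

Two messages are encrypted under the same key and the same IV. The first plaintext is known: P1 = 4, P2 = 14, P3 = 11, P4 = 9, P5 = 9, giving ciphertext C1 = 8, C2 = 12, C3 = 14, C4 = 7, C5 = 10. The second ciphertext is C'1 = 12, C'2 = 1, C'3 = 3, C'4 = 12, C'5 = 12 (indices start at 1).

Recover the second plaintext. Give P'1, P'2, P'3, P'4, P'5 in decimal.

In OFB with a reused IV, both messages share the same keystream S_i, so C_i ⊕ C'_i = P_i ⊕ P'_i and thus P'_i = P_i ⊕ C_i ⊕ C'_i.
P'1: 4 ⊕ 8 ⊕ 12 = 0.
P'2: 14 ⊕ 12 ⊕ 1 = 3.
P'3: 11 ⊕ 14 ⊕ 3 = 6.
P'4: 9 ⊕ 7 ⊕ 12 = 2.
P'5: 9 ⊕ 10 ⊕ 12 = 15.

P'1 = 0, P'2 = 3, P'3 = 6, P'4 = 2, P'5 = 15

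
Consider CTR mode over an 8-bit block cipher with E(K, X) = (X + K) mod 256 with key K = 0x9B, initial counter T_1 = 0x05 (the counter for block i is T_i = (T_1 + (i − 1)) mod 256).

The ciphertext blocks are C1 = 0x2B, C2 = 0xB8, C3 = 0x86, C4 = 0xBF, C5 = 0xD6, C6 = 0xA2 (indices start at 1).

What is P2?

CTR decryption: S_i = E(K, T_i) where T_i is the counter for block i; P_i = C_i ⊕ S_i.
P2: T = 0x06, S = E(K, T) = 0xA1; 0xB8 ⊕ 0xA1 = 0x19.

P2 = 0x19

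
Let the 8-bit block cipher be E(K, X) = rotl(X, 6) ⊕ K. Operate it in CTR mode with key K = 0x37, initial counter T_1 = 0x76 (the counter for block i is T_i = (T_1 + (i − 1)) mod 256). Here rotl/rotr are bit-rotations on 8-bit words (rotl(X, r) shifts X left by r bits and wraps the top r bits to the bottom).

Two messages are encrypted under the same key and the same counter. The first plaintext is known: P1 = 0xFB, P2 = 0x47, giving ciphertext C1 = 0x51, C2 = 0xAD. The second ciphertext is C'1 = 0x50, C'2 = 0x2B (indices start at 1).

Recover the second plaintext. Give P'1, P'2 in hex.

In CTR with a reused counter, both messages share the same keystream S_i, so C_i ⊕ C'_i = P_i ⊕ P'_i and thus P'_i = P_i ⊕ C_i ⊕ C'_i.
P'1: 0xFB ⊕ 0x51 ⊕ 0x50 = 0xFA.
P'2: 0x47 ⊕ 0xAD ⊕ 0x2B = 0xC1.

P'1 = 0xFA, P'2 = 0xC1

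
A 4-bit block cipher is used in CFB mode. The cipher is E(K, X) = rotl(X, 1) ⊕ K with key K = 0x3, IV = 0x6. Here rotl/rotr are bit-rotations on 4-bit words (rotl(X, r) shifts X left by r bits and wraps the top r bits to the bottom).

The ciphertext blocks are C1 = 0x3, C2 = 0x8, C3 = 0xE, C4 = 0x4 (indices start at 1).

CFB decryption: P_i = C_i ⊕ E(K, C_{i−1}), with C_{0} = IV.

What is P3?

P3: E(K, 0x8) = 0x2; 0xE ⊕ 0x2 = 0xC.

P3 = 0xC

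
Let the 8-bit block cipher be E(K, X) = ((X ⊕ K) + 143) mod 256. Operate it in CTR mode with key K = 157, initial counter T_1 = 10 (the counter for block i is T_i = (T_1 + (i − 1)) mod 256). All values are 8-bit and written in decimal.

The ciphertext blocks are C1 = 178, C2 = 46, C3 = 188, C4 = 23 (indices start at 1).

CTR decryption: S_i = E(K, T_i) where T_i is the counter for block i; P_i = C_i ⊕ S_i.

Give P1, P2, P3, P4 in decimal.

P1: T = 10, S = E(K, T) = 38; 178 ⊕ 38 = 148.
P2: T = 11, S = E(K, T) = 37; 46 ⊕ 37 = 11.
P3: T = 12, S = E(K, T) = 32; 188 ⊕ 32 = 156.
P4: T = 13, S = E(K, T) = 31; 23 ⊕ 31 = 8.

P1 = 148, P2 = 11, P3 = 156, P4 = 8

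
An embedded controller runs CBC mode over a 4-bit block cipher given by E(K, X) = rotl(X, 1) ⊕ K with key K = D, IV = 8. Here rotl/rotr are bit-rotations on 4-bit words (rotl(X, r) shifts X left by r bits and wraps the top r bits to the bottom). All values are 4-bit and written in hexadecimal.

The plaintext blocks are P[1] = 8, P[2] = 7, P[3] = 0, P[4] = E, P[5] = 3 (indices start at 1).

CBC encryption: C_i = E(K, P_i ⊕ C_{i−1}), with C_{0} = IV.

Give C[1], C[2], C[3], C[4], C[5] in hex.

C[1]: P[1] ⊕ 8 = 0; E(K, 0) = D.
C[2]: P[2] ⊕ D = A; E(K, A) = 8.
C[3]: P[3] ⊕ 8 = 8; E(K, 8) = C.
C[4]: P[4] ⊕ C = 2; E(K, 2) = 9.
C[5]: P[5] ⊕ 9 = A; E(K, A) = 8.

C[1] = D, C[2] = 8, C[3] = C, C[4] = 9, C[5] = 8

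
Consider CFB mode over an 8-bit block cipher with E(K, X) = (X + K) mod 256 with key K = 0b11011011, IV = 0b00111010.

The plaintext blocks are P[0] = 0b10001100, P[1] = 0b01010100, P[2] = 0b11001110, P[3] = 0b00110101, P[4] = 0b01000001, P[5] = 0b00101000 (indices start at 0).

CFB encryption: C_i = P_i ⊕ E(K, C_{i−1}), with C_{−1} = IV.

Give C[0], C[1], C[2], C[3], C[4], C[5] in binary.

C[0] = 0b10011001, C[1] = 0b00100000, C[2] = 0b00110101, C[3] = 0b00100101, C[4] = 0b01000001, C[5] = 0b00110100

C[0]: E(K, 0b00111010) = 0b00010101; 0b10001100 ⊕ 0b00010101 = 0b10011001.
C[1]: E(K, 0b10011001) = 0b01110100; 0b01010100 ⊕ 0b01110100 = 0b00100000.
C[2]: E(K, 0b00100000) = 0b11111011; 0b11001110 ⊕ 0b11111011 = 0b00110101.
C[3]: E(K, 0b00110101) = 0b00010000; 0b00110101 ⊕ 0b00010000 = 0b00100101.
C[4]: E(K, 0b00100101) = 0b00000000; 0b01000001 ⊕ 0b00000000 = 0b01000001.
C[5]: E(K, 0b01000001) = 0b00011100; 0b00101000 ⊕ 0b00011100 = 0b00110100.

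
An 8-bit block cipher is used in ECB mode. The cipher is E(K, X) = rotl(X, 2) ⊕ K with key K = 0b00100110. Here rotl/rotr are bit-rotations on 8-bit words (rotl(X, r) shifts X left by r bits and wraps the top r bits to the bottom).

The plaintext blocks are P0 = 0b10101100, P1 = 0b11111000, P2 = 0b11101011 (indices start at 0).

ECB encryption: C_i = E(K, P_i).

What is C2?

C2 = 0b10001001

C2: E(K, 0b11101011) = 0b10001001.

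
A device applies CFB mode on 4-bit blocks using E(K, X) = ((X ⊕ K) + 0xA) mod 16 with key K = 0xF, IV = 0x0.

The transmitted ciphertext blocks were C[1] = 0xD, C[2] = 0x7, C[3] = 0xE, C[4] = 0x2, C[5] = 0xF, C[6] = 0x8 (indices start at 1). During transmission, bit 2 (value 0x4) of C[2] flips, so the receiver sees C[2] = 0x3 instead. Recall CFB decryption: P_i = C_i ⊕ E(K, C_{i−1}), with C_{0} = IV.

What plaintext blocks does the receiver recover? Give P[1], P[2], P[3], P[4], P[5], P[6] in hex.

P[1] = 0x4, P[2] = 0xF, P[3] = 0x8, P[4] = 0x9, P[5] = 0x8, P[6] = 0x2

Only C[2] changed, to 0x3. In CFB, a change in C_i flips the same bit in P_i and garbles P_{i+1}. Decrypting the received ciphertext:
P[1]: E(K, 0x0) = 0x9; 0xD ⊕ 0x9 = 0x4.
P[2]: E(K, 0xD) = 0xC; 0x3 ⊕ 0xC = 0xF.
P[3]: E(K, 0x3) = 0x6; 0xE ⊕ 0x6 = 0x8.
P[4]: E(K, 0xE) = 0xB; 0x2 ⊕ 0xB = 0x9.
P[5]: E(K, 0x2) = 0x7; 0xF ⊕ 0x7 = 0x8.
P[6]: E(K, 0xF) = 0xA; 0x8 ⊕ 0xA = 0x2.
Blocks that differ from the original plaintext: P[2], P[3].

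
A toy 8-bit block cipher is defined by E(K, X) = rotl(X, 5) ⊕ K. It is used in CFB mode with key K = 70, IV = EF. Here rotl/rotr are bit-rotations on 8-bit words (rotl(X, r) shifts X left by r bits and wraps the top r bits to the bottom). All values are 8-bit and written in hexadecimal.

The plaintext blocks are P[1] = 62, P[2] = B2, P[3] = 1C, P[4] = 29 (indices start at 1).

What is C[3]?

C[3] = 8B

CFB encryption: C_i = P_i ⊕ E(K, C_{i−1}), with C_{0} = IV.
C[1]: E(K, EF) = 8D; 62 ⊕ 8D = EF.
C[2]: E(K, EF) = 8D; B2 ⊕ 8D = 3F.
C[3]: E(K, 3F) = 97; 1C ⊕ 97 = 8B.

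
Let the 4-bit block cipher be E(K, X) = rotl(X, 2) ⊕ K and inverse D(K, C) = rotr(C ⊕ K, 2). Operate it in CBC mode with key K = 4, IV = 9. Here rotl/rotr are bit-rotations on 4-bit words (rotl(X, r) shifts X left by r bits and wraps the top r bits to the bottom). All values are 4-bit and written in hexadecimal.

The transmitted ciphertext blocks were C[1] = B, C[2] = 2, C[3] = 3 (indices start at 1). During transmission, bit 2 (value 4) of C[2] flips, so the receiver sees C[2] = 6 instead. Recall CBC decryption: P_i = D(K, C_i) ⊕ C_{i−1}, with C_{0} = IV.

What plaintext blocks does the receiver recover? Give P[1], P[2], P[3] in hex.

Only C[2] changed, to 6. In CBC, a change in C_i garbles P_i and flips the same bit in P_{i+1}. Decrypting the received ciphertext:
P[1]: D(K, B) = F; F ⊕ 9 = 6.
P[2]: D(K, 6) = 8; 8 ⊕ B = 3.
P[3]: D(K, 3) = D; D ⊕ 6 = B.
Blocks that differ from the original plaintext: P[2], P[3].

P[1] = 6, P[2] = 3, P[3] = B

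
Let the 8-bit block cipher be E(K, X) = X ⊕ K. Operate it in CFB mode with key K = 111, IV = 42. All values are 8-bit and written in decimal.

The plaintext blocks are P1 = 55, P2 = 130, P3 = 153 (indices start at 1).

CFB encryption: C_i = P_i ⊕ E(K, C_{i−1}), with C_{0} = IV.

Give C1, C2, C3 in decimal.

C1: E(K, 42) = 69; 55 ⊕ 69 = 114.
C2: E(K, 114) = 29; 130 ⊕ 29 = 159.
C3: E(K, 159) = 240; 153 ⊕ 240 = 105.

C1 = 114, C2 = 159, C3 = 105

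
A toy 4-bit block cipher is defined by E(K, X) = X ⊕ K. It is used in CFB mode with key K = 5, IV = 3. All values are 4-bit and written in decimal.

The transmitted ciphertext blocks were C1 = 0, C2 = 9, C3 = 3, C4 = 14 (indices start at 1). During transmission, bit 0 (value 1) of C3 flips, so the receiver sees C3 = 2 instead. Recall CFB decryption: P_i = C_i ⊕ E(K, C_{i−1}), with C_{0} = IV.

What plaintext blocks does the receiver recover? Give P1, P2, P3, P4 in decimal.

P1 = 6, P2 = 12, P3 = 14, P4 = 9

Only C3 changed, to 2. In CFB, a change in C_i flips the same bit in P_i and garbles P_{i+1}. Decrypting the received ciphertext:
P1: E(K, 3) = 6; 0 ⊕ 6 = 6.
P2: E(K, 0) = 5; 9 ⊕ 5 = 12.
P3: E(K, 9) = 12; 2 ⊕ 12 = 14.
P4: E(K, 2) = 7; 14 ⊕ 7 = 9.
Blocks that differ from the original plaintext: P3, P4.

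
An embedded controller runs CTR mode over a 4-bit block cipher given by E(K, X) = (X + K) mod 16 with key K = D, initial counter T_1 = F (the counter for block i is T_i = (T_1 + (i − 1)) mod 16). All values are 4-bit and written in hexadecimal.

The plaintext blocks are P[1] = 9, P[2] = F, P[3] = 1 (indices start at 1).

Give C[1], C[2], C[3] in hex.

C[1] = 5, C[2] = 2, C[3] = F

CTR encryption: S_i = E(K, T_i) where T_i is the counter for block i; C_i = P_i ⊕ S_i.
C[1]: T = F, S = E(K, T) = C; 9 ⊕ C = 5.
C[2]: T = 0, S = E(K, T) = D; F ⊕ D = 2.
C[3]: T = 1, S = E(K, T) = E; 1 ⊕ E = F.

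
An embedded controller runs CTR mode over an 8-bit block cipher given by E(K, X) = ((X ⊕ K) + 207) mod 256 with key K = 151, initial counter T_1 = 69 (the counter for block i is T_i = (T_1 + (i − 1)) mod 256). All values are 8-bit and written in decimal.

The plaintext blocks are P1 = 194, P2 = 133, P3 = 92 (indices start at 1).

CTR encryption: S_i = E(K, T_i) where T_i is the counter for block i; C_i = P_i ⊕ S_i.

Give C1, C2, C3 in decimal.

C1 = 99, C2 = 37, C3 = 195

C1: T = 69, S = E(K, T) = 161; 194 ⊕ 161 = 99.
C2: T = 70, S = E(K, T) = 160; 133 ⊕ 160 = 37.
C3: T = 71, S = E(K, T) = 159; 92 ⊕ 159 = 195.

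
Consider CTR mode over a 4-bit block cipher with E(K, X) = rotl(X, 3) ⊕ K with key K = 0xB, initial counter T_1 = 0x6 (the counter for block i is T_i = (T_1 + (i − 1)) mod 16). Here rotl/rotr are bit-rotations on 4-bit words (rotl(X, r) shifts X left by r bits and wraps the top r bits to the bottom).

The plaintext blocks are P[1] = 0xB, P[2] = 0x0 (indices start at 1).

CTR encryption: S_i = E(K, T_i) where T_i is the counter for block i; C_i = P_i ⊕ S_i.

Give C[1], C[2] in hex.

C[1]: T = 0x6, S = E(K, T) = 0x8; 0xB ⊕ 0x8 = 0x3.
C[2]: T = 0x7, S = E(K, T) = 0x0; 0x0 ⊕ 0x0 = 0x0.

C[1] = 0x3, C[2] = 0x0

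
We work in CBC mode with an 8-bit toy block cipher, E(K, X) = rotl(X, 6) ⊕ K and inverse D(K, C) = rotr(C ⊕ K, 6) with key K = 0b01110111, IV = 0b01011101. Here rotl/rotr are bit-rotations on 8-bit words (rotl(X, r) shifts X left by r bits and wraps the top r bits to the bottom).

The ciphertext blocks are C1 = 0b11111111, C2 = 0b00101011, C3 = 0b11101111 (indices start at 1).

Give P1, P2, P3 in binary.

CBC decryption: P_i = D(K, C_i) ⊕ C_{i−1}, with C_{0} = IV.
P1: D(K, 0b11111111) = 0b00100010; 0b00100010 ⊕ 0b01011101 = 0b01111111.
P2: D(K, 0b00101011) = 0b01110001; 0b01110001 ⊕ 0b11111111 = 0b10001110.
P3: D(K, 0b11101111) = 0b01100010; 0b01100010 ⊕ 0b00101011 = 0b01001001.

P1 = 0b01111111, P2 = 0b10001110, P3 = 0b01001001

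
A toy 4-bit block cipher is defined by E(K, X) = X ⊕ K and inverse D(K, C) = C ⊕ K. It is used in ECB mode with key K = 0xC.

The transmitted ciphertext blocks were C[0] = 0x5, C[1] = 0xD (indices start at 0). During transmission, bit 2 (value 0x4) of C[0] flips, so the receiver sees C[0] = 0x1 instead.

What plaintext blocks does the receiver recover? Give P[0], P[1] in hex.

P[0] = 0xD, P[1] = 0x1

ECB decryption: P_i = D(K, C_i).
Only C[0] changed, to 0x1. In ECB, a change in C_i affects only P_i. Decrypting the received ciphertext:
P[0]: D(K, 0x1) = 0xD.
P[1]: D(K, 0xD) = 0x1.
Blocks that differ from the original plaintext: P[0].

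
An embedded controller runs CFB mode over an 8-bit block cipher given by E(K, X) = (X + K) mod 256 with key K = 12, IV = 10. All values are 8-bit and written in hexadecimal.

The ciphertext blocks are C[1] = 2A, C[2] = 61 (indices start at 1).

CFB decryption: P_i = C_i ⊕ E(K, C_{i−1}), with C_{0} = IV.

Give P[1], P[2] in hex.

P[1] = 08, P[2] = 5D

P[1]: E(K, 10) = 22; 2A ⊕ 22 = 08.
P[2]: E(K, 2A) = 3C; 61 ⊕ 3C = 5D.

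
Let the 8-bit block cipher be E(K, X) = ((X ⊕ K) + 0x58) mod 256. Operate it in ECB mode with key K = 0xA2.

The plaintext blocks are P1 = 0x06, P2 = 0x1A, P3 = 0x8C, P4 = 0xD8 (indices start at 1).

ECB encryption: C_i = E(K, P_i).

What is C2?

C2 = 0x10

C2: E(K, 0x1A) = 0x10.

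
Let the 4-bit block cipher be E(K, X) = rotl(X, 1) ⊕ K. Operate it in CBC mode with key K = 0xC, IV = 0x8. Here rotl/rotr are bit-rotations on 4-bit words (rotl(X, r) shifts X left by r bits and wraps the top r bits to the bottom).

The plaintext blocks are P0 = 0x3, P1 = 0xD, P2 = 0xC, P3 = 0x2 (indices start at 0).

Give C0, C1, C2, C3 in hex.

CBC encryption: C_i = E(K, P_i ⊕ C_{i−1}), with C_{−1} = IV.
C0: P0 ⊕ 0x8 = 0xB; E(K, 0xB) = 0xB.
C1: P1 ⊕ 0xB = 0x6; E(K, 0x6) = 0x0.
C2: P2 ⊕ 0x0 = 0xC; E(K, 0xC) = 0x5.
C3: P3 ⊕ 0x5 = 0x7; E(K, 0x7) = 0x2.

C0 = 0xB, C1 = 0x0, C2 = 0x5, C3 = 0x2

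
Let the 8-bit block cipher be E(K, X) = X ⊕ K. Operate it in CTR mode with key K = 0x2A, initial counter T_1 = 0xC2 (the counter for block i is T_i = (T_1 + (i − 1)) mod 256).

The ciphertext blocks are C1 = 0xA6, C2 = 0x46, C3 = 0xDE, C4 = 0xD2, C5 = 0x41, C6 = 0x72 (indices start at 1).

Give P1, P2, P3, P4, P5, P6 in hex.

P1 = 0x4E, P2 = 0xAF, P3 = 0x30, P4 = 0x3D, P5 = 0xAD, P6 = 0x9F

CTR decryption: S_i = E(K, T_i) where T_i is the counter for block i; P_i = C_i ⊕ S_i.
P1: T = 0xC2, S = E(K, T) = 0xE8; 0xA6 ⊕ 0xE8 = 0x4E.
P2: T = 0xC3, S = E(K, T) = 0xE9; 0x46 ⊕ 0xE9 = 0xAF.
P3: T = 0xC4, S = E(K, T) = 0xEE; 0xDE ⊕ 0xEE = 0x30.
P4: T = 0xC5, S = E(K, T) = 0xEF; 0xD2 ⊕ 0xEF = 0x3D.
P5: T = 0xC6, S = E(K, T) = 0xEC; 0x41 ⊕ 0xEC = 0xAD.
P6: T = 0xC7, S = E(K, T) = 0xED; 0x72 ⊕ 0xED = 0x9F.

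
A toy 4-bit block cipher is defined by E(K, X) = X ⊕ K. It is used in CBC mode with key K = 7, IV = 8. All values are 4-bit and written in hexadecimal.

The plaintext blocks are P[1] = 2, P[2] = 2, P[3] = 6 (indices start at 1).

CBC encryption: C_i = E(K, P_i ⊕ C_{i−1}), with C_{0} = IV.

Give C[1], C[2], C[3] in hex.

C[1]: P[1] ⊕ 8 = A; E(K, A) = D.
C[2]: P[2] ⊕ D = F; E(K, F) = 8.
C[3]: P[3] ⊕ 8 = E; E(K, E) = 9.

C[1] = D, C[2] = 8, C[3] = 9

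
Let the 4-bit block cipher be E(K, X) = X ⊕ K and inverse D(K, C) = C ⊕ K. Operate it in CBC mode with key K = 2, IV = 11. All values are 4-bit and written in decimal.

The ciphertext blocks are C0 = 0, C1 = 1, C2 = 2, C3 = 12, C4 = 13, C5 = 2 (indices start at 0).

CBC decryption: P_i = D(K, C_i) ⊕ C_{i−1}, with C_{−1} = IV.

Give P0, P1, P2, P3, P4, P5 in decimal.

P0 = 9, P1 = 3, P2 = 1, P3 = 12, P4 = 3, P5 = 13

P0: D(K, 0) = 2; 2 ⊕ 11 = 9.
P1: D(K, 1) = 3; 3 ⊕ 0 = 3.
P2: D(K, 2) = 0; 0 ⊕ 1 = 1.
P3: D(K, 12) = 14; 14 ⊕ 2 = 12.
P4: D(K, 13) = 15; 15 ⊕ 12 = 3.
P5: D(K, 2) = 0; 0 ⊕ 13 = 13.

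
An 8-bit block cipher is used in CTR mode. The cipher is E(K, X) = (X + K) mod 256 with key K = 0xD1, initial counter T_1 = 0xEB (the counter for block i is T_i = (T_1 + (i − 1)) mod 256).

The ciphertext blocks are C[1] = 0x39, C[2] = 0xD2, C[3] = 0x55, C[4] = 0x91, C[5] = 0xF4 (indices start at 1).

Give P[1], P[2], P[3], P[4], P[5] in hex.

P[1] = 0x85, P[2] = 0x6F, P[3] = 0xEB, P[4] = 0x2E, P[5] = 0x34

CTR decryption: S_i = E(K, T_i) where T_i is the counter for block i; P_i = C_i ⊕ S_i.
P[1]: T = 0xEB, S = E(K, T) = 0xBC; 0x39 ⊕ 0xBC = 0x85.
P[2]: T = 0xEC, S = E(K, T) = 0xBD; 0xD2 ⊕ 0xBD = 0x6F.
P[3]: T = 0xED, S = E(K, T) = 0xBE; 0x55 ⊕ 0xBE = 0xEB.
P[4]: T = 0xEE, S = E(K, T) = 0xBF; 0x91 ⊕ 0xBF = 0x2E.
P[5]: T = 0xEF, S = E(K, T) = 0xC0; 0xF4 ⊕ 0xC0 = 0x34.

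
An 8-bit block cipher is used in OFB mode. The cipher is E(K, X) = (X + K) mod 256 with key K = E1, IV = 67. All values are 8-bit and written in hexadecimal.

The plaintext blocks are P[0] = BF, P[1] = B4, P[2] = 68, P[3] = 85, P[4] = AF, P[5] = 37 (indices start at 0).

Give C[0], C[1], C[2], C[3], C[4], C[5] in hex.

OFB encryption: S_i = E(K, S_{i−1}) with S_{−1} = IV; C_i = P_i ⊕ S_i.
C[0]: S = E(K, 67) = 48; BF ⊕ 48 = F7.
C[1]: S = E(K, 48) = 29; B4 ⊕ 29 = 9D.
C[2]: S = E(K, 29) = 0A; 68 ⊕ 0A = 62.
C[3]: S = E(K, 0A) = EB; 85 ⊕ EB = 6E.
C[4]: S = E(K, EB) = CC; AF ⊕ CC = 63.
C[5]: S = E(K, CC) = AD; 37 ⊕ AD = 9A.

C[0] = F7, C[1] = 9D, C[2] = 62, C[3] = 6E, C[4] = 63, C[5] = 9A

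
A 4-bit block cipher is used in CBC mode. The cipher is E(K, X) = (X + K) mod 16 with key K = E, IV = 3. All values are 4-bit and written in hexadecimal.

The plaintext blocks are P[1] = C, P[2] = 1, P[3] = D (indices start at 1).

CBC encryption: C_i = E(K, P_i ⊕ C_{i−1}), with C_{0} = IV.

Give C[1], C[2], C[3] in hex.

C[1]: P[1] ⊕ 3 = F; E(K, F) = D.
C[2]: P[2] ⊕ D = C; E(K, C) = A.
C[3]: P[3] ⊕ A = 7; E(K, 7) = 5.

C[1] = D, C[2] = A, C[3] = 5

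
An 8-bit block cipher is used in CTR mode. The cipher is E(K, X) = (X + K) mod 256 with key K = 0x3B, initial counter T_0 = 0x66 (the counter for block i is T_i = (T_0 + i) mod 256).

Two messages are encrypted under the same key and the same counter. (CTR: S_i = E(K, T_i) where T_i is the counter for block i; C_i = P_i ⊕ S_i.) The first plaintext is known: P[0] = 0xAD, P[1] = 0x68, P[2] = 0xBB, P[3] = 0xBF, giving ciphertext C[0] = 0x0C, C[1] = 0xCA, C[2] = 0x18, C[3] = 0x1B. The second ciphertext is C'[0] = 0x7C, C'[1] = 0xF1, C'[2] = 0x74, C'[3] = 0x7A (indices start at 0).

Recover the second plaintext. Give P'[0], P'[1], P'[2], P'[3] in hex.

P'[0] = 0xDD, P'[1] = 0x53, P'[2] = 0xD7, P'[3] = 0xDE

In CTR with a reused counter, both messages share the same keystream S_i, so C_i ⊕ C'_i = P_i ⊕ P'_i and thus P'_i = P_i ⊕ C_i ⊕ C'_i.
P'[0]: 0xAD ⊕ 0x0C ⊕ 0x7C = 0xDD.
P'[1]: 0x68 ⊕ 0xCA ⊕ 0xF1 = 0x53.
P'[2]: 0xBB ⊕ 0x18 ⊕ 0x74 = 0xD7.
P'[3]: 0xBF ⊕ 0x1B ⊕ 0x7A = 0xDE.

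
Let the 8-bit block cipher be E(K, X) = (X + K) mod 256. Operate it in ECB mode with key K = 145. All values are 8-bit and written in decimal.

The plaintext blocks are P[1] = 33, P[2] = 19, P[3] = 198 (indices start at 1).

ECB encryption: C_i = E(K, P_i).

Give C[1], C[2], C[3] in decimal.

C[1]: E(K, 33) = 178.
C[2]: E(K, 19) = 164.
C[3]: E(K, 198) = 87.

C[1] = 178, C[2] = 164, C[3] = 87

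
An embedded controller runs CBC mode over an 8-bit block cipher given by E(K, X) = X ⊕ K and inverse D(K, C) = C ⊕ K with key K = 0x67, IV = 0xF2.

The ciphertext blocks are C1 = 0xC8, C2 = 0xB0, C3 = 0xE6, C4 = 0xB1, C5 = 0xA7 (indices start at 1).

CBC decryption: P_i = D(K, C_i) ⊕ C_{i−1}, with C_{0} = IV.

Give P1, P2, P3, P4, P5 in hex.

P1: D(K, 0xC8) = 0xAF; 0xAF ⊕ 0xF2 = 0x5D.
P2: D(K, 0xB0) = 0xD7; 0xD7 ⊕ 0xC8 = 0x1F.
P3: D(K, 0xE6) = 0x81; 0x81 ⊕ 0xB0 = 0x31.
P4: D(K, 0xB1) = 0xD6; 0xD6 ⊕ 0xE6 = 0x30.
P5: D(K, 0xA7) = 0xC0; 0xC0 ⊕ 0xB1 = 0x71.

P1 = 0x5D, P2 = 0x1F, P3 = 0x31, P4 = 0x30, P5 = 0x71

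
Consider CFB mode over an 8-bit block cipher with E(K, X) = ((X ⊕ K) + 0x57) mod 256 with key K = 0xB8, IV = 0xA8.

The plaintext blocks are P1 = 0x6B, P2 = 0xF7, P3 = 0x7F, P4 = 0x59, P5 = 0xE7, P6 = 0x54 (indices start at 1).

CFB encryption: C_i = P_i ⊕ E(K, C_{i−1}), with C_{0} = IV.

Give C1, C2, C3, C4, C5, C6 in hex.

C1 = 0x0C, C2 = 0xFC, C3 = 0xE4, C4 = 0xEA, C5 = 0x4E, C6 = 0x19

C1: E(K, 0xA8) = 0x67; 0x6B ⊕ 0x67 = 0x0C.
C2: E(K, 0x0C) = 0x0B; 0xF7 ⊕ 0x0B = 0xFC.
C3: E(K, 0xFC) = 0x9B; 0x7F ⊕ 0x9B = 0xE4.
C4: E(K, 0xE4) = 0xB3; 0x59 ⊕ 0xB3 = 0xEA.
C5: E(K, 0xEA) = 0xA9; 0xE7 ⊕ 0xA9 = 0x4E.
C6: E(K, 0x4E) = 0x4D; 0x54 ⊕ 0x4D = 0x19.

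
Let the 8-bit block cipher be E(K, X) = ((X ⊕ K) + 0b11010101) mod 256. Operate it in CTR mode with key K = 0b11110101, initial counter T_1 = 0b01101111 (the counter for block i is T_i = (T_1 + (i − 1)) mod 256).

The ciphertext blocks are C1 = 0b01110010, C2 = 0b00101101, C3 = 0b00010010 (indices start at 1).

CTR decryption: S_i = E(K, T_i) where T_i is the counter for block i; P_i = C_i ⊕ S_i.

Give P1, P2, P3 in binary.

P1 = 0b00011101, P2 = 0b01110111, P3 = 0b01001011

P1: T = 0b01101111, S = E(K, T) = 0b01101111; 0b01110010 ⊕ 0b01101111 = 0b00011101.
P2: T = 0b01110000, S = E(K, T) = 0b01011010; 0b00101101 ⊕ 0b01011010 = 0b01110111.
P3: T = 0b01110001, S = E(K, T) = 0b01011001; 0b00010010 ⊕ 0b01011001 = 0b01001011.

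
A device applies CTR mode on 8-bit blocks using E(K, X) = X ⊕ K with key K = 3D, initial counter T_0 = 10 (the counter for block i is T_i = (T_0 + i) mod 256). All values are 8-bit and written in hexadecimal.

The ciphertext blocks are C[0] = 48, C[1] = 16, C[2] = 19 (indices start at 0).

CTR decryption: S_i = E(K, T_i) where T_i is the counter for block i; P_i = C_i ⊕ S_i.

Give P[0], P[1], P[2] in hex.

P[0] = 65, P[1] = 3A, P[2] = 36

P[0]: T = 10, S = E(K, T) = 2D; 48 ⊕ 2D = 65.
P[1]: T = 11, S = E(K, T) = 2C; 16 ⊕ 2C = 3A.
P[2]: T = 12, S = E(K, T) = 2F; 19 ⊕ 2F = 36.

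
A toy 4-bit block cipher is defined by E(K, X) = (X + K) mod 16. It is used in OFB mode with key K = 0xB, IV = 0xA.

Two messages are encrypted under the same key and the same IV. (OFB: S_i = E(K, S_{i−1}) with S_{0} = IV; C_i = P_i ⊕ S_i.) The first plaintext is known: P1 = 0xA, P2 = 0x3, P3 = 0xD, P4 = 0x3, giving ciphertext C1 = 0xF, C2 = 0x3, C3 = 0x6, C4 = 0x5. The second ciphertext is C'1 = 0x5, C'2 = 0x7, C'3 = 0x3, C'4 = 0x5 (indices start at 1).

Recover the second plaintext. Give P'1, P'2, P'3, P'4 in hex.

P'1 = 0x0, P'2 = 0x7, P'3 = 0x8, P'4 = 0x3

In OFB with a reused IV, both messages share the same keystream S_i, so C_i ⊕ C'_i = P_i ⊕ P'_i and thus P'_i = P_i ⊕ C_i ⊕ C'_i.
P'1: 0xA ⊕ 0xF ⊕ 0x5 = 0x0.
P'2: 0x3 ⊕ 0x3 ⊕ 0x7 = 0x7.
P'3: 0xD ⊕ 0x6 ⊕ 0x3 = 0x8.
P'4: 0x3 ⊕ 0x5 ⊕ 0x5 = 0x3.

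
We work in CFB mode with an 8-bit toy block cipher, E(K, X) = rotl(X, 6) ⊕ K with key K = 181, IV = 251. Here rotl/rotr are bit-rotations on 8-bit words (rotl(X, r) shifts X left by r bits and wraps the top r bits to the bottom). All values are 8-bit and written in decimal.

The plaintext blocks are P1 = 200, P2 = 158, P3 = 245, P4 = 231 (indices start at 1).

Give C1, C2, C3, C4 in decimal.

C1 = 131, C2 = 203, C3 = 178, C4 = 254

CFB encryption: C_i = P_i ⊕ E(K, C_{i−1}), with C_{0} = IV.
C1: E(K, 251) = 75; 200 ⊕ 75 = 131.
C2: E(K, 131) = 85; 158 ⊕ 85 = 203.
C3: E(K, 203) = 71; 245 ⊕ 71 = 178.
C4: E(K, 178) = 25; 231 ⊕ 25 = 254.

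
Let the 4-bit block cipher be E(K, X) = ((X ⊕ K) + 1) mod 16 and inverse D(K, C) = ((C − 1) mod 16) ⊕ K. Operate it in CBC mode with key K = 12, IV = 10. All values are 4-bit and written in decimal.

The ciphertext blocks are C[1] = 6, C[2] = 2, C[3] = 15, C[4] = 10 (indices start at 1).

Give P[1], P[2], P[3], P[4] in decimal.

CBC decryption: P_i = D(K, C_i) ⊕ C_{i−1}, with C_{0} = IV.
P[1]: D(K, 6) = 9; 9 ⊕ 10 = 3.
P[2]: D(K, 2) = 13; 13 ⊕ 6 = 11.
P[3]: D(K, 15) = 2; 2 ⊕ 2 = 0.
P[4]: D(K, 10) = 5; 5 ⊕ 15 = 10.

P[1] = 3, P[2] = 11, P[3] = 0, P[4] = 10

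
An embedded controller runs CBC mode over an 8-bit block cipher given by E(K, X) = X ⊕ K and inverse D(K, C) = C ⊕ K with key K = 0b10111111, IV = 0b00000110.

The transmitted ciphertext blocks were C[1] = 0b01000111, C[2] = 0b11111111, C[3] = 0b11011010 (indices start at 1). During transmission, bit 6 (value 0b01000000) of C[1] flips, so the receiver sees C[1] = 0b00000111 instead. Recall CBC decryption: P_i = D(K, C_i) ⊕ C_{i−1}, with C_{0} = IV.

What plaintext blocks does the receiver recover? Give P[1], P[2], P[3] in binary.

Only C[1] changed, to 0b00000111. In CBC, a change in C_i garbles P_i and flips the same bit in P_{i+1}. Decrypting the received ciphertext:
P[1]: D(K, 0b00000111) = 0b10111000; 0b10111000 ⊕ 0b00000110 = 0b10111110.
P[2]: D(K, 0b11111111) = 0b01000000; 0b01000000 ⊕ 0b00000111 = 0b01000111.
P[3]: D(K, 0b11011010) = 0b01100101; 0b01100101 ⊕ 0b11111111 = 0b10011010.
Blocks that differ from the original plaintext: P[1], P[2].

P[1] = 0b10111110, P[2] = 0b01000111, P[3] = 0b10011010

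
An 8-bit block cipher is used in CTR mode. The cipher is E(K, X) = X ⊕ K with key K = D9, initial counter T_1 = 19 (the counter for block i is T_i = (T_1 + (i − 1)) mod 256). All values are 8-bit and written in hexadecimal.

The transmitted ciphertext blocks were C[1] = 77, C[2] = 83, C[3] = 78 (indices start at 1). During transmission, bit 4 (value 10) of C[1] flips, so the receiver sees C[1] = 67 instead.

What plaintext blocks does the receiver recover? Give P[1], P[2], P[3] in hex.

CTR decryption: S_i = E(K, T_i) where T_i is the counter for block i; P_i = C_i ⊕ S_i.
Only C[1] changed, to 67. In CTR, a change in C_i flips the same bit in P_i only; the keystream is unaffected. Decrypting the received ciphertext:
P[1]: T = 19, S = E(K, T) = C0; 67 ⊕ C0 = A7.
P[2]: T = 1A, S = E(K, T) = C3; 83 ⊕ C3 = 40.
P[3]: T = 1B, S = E(K, T) = C2; 78 ⊕ C2 = BA.
Blocks that differ from the original plaintext: P[1].

P[1] = A7, P[2] = 40, P[3] = BA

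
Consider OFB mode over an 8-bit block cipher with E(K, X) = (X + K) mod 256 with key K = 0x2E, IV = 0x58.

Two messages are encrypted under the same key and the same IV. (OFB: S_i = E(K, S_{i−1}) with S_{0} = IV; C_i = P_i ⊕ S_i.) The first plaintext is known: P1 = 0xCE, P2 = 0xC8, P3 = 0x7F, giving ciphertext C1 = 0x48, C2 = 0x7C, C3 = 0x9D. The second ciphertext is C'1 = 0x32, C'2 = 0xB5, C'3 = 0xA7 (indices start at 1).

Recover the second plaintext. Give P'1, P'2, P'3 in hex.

In OFB with a reused IV, both messages share the same keystream S_i, so C_i ⊕ C'_i = P_i ⊕ P'_i and thus P'_i = P_i ⊕ C_i ⊕ C'_i.
P'1: 0xCE ⊕ 0x48 ⊕ 0x32 = 0xB4.
P'2: 0xC8 ⊕ 0x7C ⊕ 0xB5 = 0x01.
P'3: 0x7F ⊕ 0x9D ⊕ 0xA7 = 0x45.

P'1 = 0xB4, P'2 = 0x01, P'3 = 0x45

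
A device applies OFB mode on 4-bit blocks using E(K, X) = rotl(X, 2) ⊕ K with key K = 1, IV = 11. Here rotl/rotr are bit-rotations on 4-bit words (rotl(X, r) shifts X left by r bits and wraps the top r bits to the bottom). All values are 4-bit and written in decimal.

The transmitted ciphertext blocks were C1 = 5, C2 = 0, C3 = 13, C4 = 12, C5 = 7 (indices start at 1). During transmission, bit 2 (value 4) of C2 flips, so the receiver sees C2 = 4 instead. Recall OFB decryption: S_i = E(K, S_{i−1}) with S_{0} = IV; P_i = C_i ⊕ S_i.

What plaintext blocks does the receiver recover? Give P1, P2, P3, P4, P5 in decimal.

Only C2 changed, to 4. In OFB, a change in C_i flips the same bit in P_i only; the keystream is unaffected. Decrypting the received ciphertext:
P1: S = E(K, 11) = 15; 5 ⊕ 15 = 10.
P2: S = E(K, 15) = 14; 4 ⊕ 14 = 10.
P3: S = E(K, 14) = 10; 13 ⊕ 10 = 7.
P4: S = E(K, 10) = 11; 12 ⊕ 11 = 7.
P5: S = E(K, 11) = 15; 7 ⊕ 15 = 8.
Blocks that differ from the original plaintext: P2.

P1 = 10, P2 = 10, P3 = 7, P4 = 7, P5 = 8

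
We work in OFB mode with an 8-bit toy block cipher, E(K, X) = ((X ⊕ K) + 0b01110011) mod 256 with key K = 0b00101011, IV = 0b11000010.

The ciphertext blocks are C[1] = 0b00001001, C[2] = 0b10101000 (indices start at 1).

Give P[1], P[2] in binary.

OFB decryption: S_i = E(K, S_{i−1}) with S_{0} = IV; P_i = C_i ⊕ S_i.
P[1]: S = E(K, 0b11000010) = 0b01011100; 0b00001001 ⊕ 0b01011100 = 0b01010101.
P[2]: S = E(K, 0b01011100) = 0b11101010; 0b10101000 ⊕ 0b11101010 = 0b01000010.

P[1] = 0b01010101, P[2] = 0b01000010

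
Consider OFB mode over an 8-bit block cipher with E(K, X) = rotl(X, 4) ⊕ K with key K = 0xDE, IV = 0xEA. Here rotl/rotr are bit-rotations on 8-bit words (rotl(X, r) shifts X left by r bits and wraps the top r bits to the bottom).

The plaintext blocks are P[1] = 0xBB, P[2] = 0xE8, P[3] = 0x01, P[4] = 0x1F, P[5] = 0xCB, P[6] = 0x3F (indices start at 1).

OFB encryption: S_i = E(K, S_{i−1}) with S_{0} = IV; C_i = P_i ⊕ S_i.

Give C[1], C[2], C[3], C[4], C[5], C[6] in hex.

C[1] = 0xCB, C[2] = 0x31, C[3] = 0x42, C[4] = 0xF5, C[5] = 0xBB, C[6] = 0xE6

C[1]: S = E(K, 0xEA) = 0x70; 0xBB ⊕ 0x70 = 0xCB.
C[2]: S = E(K, 0x70) = 0xD9; 0xE8 ⊕ 0xD9 = 0x31.
C[3]: S = E(K, 0xD9) = 0x43; 0x01 ⊕ 0x43 = 0x42.
C[4]: S = E(K, 0x43) = 0xEA; 0x1F ⊕ 0xEA = 0xF5.
C[5]: S = E(K, 0xEA) = 0x70; 0xCB ⊕ 0x70 = 0xBB.
C[6]: S = E(K, 0x70) = 0xD9; 0x3F ⊕ 0xD9 = 0xE6.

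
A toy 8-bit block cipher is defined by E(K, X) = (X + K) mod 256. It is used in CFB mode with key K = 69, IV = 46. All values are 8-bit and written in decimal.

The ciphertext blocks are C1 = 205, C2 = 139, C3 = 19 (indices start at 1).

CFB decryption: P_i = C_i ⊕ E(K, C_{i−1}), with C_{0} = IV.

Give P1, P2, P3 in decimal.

P1: E(K, 46) = 115; 205 ⊕ 115 = 190.
P2: E(K, 205) = 18; 139 ⊕ 18 = 153.
P3: E(K, 139) = 208; 19 ⊕ 208 = 195.

P1 = 190, P2 = 153, P3 = 195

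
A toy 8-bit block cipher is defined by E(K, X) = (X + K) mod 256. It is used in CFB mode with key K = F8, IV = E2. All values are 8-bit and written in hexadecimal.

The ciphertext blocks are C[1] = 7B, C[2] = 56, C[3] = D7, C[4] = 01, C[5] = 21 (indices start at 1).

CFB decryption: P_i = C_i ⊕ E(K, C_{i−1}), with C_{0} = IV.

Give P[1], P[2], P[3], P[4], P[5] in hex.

P[1]: E(K, E2) = DA; 7B ⊕ DA = A1.
P[2]: E(K, 7B) = 73; 56 ⊕ 73 = 25.
P[3]: E(K, 56) = 4E; D7 ⊕ 4E = 99.
P[4]: E(K, D7) = CF; 01 ⊕ CF = CE.
P[5]: E(K, 01) = F9; 21 ⊕ F9 = D8.

P[1] = A1, P[2] = 25, P[3] = 99, P[4] = CE, P[5] = D8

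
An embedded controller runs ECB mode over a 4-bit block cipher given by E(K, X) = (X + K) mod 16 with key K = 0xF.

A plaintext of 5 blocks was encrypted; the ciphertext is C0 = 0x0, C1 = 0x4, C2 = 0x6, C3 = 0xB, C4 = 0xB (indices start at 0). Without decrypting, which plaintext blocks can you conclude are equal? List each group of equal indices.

P3 = P4

ECB encrypts each block independently with the same key, so equal ciphertext blocks imply equal plaintext blocks.
C3 = C4 = 0xB, so P3 = P4.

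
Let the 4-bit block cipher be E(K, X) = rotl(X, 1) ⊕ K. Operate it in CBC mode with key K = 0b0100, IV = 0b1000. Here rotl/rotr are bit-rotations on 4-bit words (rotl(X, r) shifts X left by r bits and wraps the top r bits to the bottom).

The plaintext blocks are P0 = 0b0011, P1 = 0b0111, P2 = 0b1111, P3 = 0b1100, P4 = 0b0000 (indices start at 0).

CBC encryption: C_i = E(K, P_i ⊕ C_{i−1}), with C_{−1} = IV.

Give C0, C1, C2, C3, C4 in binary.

C0 = 0b0011, C1 = 0b1100, C2 = 0b0010, C3 = 0b1001, C4 = 0b0111

C0: P0 ⊕ 0b1000 = 0b1011; E(K, 0b1011) = 0b0011.
C1: P1 ⊕ 0b0011 = 0b0100; E(K, 0b0100) = 0b1100.
C2: P2 ⊕ 0b1100 = 0b0011; E(K, 0b0011) = 0b0010.
C3: P3 ⊕ 0b0010 = 0b1110; E(K, 0b1110) = 0b1001.
C4: P4 ⊕ 0b1001 = 0b1001; E(K, 0b1001) = 0b0111.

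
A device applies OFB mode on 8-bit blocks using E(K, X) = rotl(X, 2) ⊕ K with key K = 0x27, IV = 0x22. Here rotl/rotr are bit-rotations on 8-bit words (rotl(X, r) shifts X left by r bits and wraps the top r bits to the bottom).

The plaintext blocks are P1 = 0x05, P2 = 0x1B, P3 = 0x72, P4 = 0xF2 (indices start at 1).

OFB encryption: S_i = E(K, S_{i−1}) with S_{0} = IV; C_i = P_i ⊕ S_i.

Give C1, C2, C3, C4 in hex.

C1 = 0xAA, C2 = 0x82, C3 = 0x33, C4 = 0xD0

C1: S = E(K, 0x22) = 0xAF; 0x05 ⊕ 0xAF = 0xAA.
C2: S = E(K, 0xAF) = 0x99; 0x1B ⊕ 0x99 = 0x82.
C3: S = E(K, 0x99) = 0x41; 0x72 ⊕ 0x41 = 0x33.
C4: S = E(K, 0x41) = 0x22; 0xF2 ⊕ 0x22 = 0xD0.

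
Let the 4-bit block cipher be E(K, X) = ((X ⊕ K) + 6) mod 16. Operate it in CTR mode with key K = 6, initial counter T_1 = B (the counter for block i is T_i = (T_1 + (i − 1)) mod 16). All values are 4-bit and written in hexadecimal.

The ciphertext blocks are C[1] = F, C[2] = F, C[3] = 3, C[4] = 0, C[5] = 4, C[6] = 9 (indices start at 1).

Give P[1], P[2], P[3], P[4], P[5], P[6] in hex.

P[1] = C, P[2] = F, P[3] = 2, P[4] = E, P[5] = B, P[6] = 5

CTR decryption: S_i = E(K, T_i) where T_i is the counter for block i; P_i = C_i ⊕ S_i.
P[1]: T = B, S = E(K, T) = 3; F ⊕ 3 = C.
P[2]: T = C, S = E(K, T) = 0; F ⊕ 0 = F.
P[3]: T = D, S = E(K, T) = 1; 3 ⊕ 1 = 2.
P[4]: T = E, S = E(K, T) = E; 0 ⊕ E = E.
P[5]: T = F, S = E(K, T) = F; 4 ⊕ F = B.
P[6]: T = 0, S = E(K, T) = C; 9 ⊕ C = 5.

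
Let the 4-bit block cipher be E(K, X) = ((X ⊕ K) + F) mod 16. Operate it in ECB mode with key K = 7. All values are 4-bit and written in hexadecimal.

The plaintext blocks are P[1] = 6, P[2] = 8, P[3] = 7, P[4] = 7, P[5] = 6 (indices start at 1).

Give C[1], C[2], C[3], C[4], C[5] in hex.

ECB encryption: C_i = E(K, P_i).
C[1]: E(K, 6) = 0.
C[2]: E(K, 8) = E.
C[3]: E(K, 7) = F.
C[4]: E(K, 7) = F.
C[5]: E(K, 6) = 0.

C[1] = 0, C[2] = E, C[3] = F, C[4] = F, C[5] = 0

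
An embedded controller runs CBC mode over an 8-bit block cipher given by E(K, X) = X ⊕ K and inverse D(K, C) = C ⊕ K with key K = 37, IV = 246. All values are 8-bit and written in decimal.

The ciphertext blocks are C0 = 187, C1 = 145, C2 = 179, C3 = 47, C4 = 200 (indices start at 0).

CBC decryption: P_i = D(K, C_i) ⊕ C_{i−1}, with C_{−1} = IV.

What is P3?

P3 = 185

P3: D(K, 47) = 10; 10 ⊕ 179 = 185.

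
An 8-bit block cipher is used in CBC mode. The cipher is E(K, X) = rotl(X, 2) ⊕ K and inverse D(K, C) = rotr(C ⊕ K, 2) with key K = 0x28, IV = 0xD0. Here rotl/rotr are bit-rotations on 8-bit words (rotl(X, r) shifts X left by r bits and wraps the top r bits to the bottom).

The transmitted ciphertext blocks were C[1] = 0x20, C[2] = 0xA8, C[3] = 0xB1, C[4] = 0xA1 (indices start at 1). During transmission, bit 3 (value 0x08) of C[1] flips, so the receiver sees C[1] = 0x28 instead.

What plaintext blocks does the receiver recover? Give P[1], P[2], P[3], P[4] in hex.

CBC decryption: P_i = D(K, C_i) ⊕ C_{i−1}, with C_{0} = IV.
Only C[1] changed, to 0x28. In CBC, a change in C_i garbles P_i and flips the same bit in P_{i+1}. Decrypting the received ciphertext:
P[1]: D(K, 0x28) = 0x00; 0x00 ⊕ 0xD0 = 0xD0.
P[2]: D(K, 0xA8) = 0x20; 0x20 ⊕ 0x28 = 0x08.
P[3]: D(K, 0xB1) = 0x66; 0x66 ⊕ 0xA8 = 0xCE.
P[4]: D(K, 0xA1) = 0x62; 0x62 ⊕ 0xB1 = 0xD3.
Blocks that differ from the original plaintext: P[1], P[2].

P[1] = 0xD0, P[2] = 0x08, P[3] = 0xCE, P[4] = 0xD3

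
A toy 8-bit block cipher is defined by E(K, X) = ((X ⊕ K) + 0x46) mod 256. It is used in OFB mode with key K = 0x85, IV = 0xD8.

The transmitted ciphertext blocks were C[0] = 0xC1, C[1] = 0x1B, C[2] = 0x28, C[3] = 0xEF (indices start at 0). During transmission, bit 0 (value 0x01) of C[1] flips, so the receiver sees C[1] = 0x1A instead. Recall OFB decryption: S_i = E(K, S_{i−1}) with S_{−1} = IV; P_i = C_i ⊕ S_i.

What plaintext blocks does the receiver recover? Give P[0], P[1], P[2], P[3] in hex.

P[0] = 0x62, P[1] = 0x76, P[2] = 0x07, P[3] = 0x1F

Only C[1] changed, to 0x1A. In OFB, a change in C_i flips the same bit in P_i only; the keystream is unaffected. Decrypting the received ciphertext:
P[0]: S = E(K, 0xD8) = 0xA3; 0xC1 ⊕ 0xA3 = 0x62.
P[1]: S = E(K, 0xA3) = 0x6C; 0x1A ⊕ 0x6C = 0x76.
P[2]: S = E(K, 0x6C) = 0x2F; 0x28 ⊕ 0x2F = 0x07.
P[3]: S = E(K, 0x2F) = 0xF0; 0xEF ⊕ 0xF0 = 0x1F.
Blocks that differ from the original plaintext: P[1].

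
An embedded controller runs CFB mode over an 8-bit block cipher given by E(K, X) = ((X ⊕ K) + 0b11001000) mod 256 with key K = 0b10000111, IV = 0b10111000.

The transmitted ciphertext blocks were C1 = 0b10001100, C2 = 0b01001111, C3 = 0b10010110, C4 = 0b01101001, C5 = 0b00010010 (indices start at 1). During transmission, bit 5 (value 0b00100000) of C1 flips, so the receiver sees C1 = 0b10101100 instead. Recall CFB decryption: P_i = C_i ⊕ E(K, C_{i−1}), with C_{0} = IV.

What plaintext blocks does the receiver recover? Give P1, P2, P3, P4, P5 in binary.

Only C1 changed, to 0b10101100. In CFB, a change in C_i flips the same bit in P_i and garbles P_{i+1}. Decrypting the received ciphertext:
P1: E(K, 0b10111000) = 0b00000111; 0b10101100 ⊕ 0b00000111 = 0b10101011.
P2: E(K, 0b10101100) = 0b11110011; 0b01001111 ⊕ 0b11110011 = 0b10111100.
P3: E(K, 0b01001111) = 0b10010000; 0b10010110 ⊕ 0b10010000 = 0b00000110.
P4: E(K, 0b10010110) = 0b11011001; 0b01101001 ⊕ 0b11011001 = 0b10110000.
P5: E(K, 0b01101001) = 0b10110110; 0b00010010 ⊕ 0b10110110 = 0b10100100.
Blocks that differ from the original plaintext: P1, P2.

P1 = 0b10101011, P2 = 0b10111100, P3 = 0b00000110, P4 = 0b10110000, P5 = 0b10100100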